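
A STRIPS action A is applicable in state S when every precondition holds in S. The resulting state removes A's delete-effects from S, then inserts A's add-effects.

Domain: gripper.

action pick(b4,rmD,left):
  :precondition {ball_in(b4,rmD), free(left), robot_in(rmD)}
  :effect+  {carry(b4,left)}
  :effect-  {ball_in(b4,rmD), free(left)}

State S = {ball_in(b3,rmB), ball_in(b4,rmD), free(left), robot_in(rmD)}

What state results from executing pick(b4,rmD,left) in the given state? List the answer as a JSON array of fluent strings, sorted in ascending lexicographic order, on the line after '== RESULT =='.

Compute (S \ del) ∪ add:
  pre ⊆ S: {ball_in(b4,rmD), free(left), robot_in(rmD)} ⊆ S  — applicable
  S \ del = {ball_in(b3,rmB), robot_in(rmD)}
  ∪ add   = {ball_in(b3,rmB), carry(b4,left), robot_in(rmD)}

== RESULT ==
["ball_in(b3,rmB)", "carry(b4,left)", "robot_in(rmD)"]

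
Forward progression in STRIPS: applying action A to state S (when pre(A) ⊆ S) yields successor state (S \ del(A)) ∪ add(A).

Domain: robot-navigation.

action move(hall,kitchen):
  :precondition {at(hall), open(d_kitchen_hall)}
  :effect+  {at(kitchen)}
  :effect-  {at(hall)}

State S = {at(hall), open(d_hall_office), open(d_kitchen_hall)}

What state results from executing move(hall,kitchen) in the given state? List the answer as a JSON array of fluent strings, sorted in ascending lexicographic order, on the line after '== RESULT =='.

Progress:
  pre ⊆ S: {at(hall), open(d_kitchen_hall)} ⊆ S  — applicable
  S \ del = {open(d_hall_office), open(d_kitchen_hall)}
  ∪ add   = {at(kitchen), open(d_hall_office), open(d_kitchen_hall)}

== RESULT ==
["at(kitchen)", "open(d_hall_office)", "open(d_kitchen_hall)"]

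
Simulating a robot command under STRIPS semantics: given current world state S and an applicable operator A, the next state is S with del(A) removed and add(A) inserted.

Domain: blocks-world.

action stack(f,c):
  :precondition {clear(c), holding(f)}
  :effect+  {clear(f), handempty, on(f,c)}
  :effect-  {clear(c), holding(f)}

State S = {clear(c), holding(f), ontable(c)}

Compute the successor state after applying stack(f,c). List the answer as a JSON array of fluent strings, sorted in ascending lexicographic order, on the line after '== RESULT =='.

Progress:
  pre ⊆ S: {clear(c), holding(f)} ⊆ S  — applicable
  S \ del = {ontable(c)}
  ∪ add   = {clear(f), handempty, on(f,c), ontable(c)}

== RESULT ==
["clear(f)", "handempty", "on(f,c)", "ontable(c)"]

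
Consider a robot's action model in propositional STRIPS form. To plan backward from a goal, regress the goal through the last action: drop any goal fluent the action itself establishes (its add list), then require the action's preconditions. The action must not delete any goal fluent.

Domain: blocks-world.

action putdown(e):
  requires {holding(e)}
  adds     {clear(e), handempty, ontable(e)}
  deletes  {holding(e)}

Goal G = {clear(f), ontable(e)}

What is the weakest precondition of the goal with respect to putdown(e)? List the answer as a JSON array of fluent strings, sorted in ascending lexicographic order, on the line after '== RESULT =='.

Regress:
  G ∩ del = {}  (empty — regression defined)
  G \ add = {clear(f), ontable(e)} \ {clear(e), handempty, ontable(e)} = {clear(f)}
  ∪ pre   = {clear(f)} ∪ {holding(e)}
          = {clear(f), holding(e)}

== RESULT ==
["clear(f)", "holding(e)"]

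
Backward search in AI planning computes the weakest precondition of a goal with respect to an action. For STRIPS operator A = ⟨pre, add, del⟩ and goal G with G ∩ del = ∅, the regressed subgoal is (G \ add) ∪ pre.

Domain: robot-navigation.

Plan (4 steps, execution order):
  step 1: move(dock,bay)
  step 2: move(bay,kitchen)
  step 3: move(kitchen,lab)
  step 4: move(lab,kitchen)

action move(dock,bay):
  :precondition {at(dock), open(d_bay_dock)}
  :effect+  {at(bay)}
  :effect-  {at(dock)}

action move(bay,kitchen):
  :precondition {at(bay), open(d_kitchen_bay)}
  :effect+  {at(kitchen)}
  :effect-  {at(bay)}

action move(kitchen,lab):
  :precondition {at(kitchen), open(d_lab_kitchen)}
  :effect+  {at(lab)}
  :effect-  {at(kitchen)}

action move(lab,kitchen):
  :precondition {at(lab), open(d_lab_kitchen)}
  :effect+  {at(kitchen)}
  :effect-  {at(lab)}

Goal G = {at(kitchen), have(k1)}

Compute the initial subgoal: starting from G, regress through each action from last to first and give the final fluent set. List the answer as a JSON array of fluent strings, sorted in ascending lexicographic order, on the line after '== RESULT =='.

Regress step by step:
  through step 4 (move(lab,kitchen)): drop {at(kitchen)}, keep {have(k1)}, require {at(lab), open(d_lab_kitchen)}
    → {at(lab), have(k1), open(d_lab_kitchen)}
  through step 3 (move(kitchen,lab)): drop {at(lab)}, keep {have(k1), open(d_lab_kitchen)}, require {at(kitchen), open(d_lab_kitchen)}
    → {at(kitchen), have(k1), open(d_lab_kitchen)}
  through step 2 (move(bay,kitchen)): drop {at(kitchen)}, keep {have(k1), open(d_lab_kitchen)}, require {at(bay), open(d_kitchen_bay)}
    → {at(bay), have(k1), open(d_kitchen_bay), open(d_lab_kitchen)}
  through step 1 (move(dock,bay)): drop {at(bay)}, keep {have(k1), open(d_kitchen_bay), open(d_lab_kitchen)}, require {at(dock), open(d_bay_dock)}
    → {at(dock), have(k1), open(d_bay_dock), open(d_kitchen_bay), open(d_lab_kitchen)}

== RESULT ==
["at(dock)", "have(k1)", "open(d_bay_dock)", "open(d_kitchen_bay)", "open(d_lab_kitchen)"]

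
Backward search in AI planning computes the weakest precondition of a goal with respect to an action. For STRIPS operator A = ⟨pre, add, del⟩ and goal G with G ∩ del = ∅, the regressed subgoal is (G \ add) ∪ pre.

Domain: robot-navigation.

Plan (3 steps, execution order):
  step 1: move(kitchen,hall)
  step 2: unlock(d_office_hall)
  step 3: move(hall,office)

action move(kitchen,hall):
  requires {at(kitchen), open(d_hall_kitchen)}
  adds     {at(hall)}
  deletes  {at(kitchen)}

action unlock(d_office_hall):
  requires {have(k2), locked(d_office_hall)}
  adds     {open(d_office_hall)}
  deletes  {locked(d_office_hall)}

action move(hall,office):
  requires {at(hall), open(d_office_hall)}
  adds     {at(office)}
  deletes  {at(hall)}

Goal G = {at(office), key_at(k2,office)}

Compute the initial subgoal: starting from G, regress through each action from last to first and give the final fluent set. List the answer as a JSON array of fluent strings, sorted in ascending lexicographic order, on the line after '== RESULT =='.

Work backward from the goal:
  through step 3 (move(hall,office)): drop {at(office)}, keep {key_at(k2,office)}, require {at(hall), open(d_office_hall)}
    → {at(hall), key_at(k2,office), open(d_office_hall)}
  through step 2 (unlock(d_office_hall)): drop {open(d_office_hall)}, keep {at(hall), key_at(k2,office)}, require {have(k2), locked(d_office_hall)}
    → {at(hall), have(k2), key_at(k2,office), locked(d_office_hall)}
  through step 1 (move(kitchen,hall)): drop {at(hall)}, keep {have(k2), key_at(k2,office), locked(d_office_hall)}, require {at(kitchen), open(d_hall_kitchen)}
    → {at(kitchen), have(k2), key_at(k2,office), locked(d_office_hall), open(d_hall_kitchen)}

== RESULT ==
["at(kitchen)", "have(k2)", "key_at(k2,office)", "locked(d_office_hall)", "open(d_hall_kitchen)"]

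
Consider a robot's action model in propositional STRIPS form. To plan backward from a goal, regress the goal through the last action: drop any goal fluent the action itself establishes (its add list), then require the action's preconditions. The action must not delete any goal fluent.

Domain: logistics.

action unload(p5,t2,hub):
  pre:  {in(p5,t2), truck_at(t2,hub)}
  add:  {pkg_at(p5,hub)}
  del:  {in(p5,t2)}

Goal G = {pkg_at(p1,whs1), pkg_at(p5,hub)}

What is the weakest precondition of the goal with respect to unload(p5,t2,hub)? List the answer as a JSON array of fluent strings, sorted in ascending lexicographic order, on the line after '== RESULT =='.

Regress:
  G ∩ del = {}  (empty — regression defined)
  G \ add = {pkg_at(p1,whs1), pkg_at(p5,hub)} \ {pkg_at(p5,hub)} = {pkg_at(p1,whs1)}
  ∪ pre   = {pkg_at(p1,whs1)} ∪ {in(p5,t2), truck_at(t2,hub)}
          = {in(p5,t2), pkg_at(p1,whs1), truck_at(t2,hub)}

== RESULT ==
["in(p5,t2)", "pkg_at(p1,whs1)", "truck_at(t2,hub)"]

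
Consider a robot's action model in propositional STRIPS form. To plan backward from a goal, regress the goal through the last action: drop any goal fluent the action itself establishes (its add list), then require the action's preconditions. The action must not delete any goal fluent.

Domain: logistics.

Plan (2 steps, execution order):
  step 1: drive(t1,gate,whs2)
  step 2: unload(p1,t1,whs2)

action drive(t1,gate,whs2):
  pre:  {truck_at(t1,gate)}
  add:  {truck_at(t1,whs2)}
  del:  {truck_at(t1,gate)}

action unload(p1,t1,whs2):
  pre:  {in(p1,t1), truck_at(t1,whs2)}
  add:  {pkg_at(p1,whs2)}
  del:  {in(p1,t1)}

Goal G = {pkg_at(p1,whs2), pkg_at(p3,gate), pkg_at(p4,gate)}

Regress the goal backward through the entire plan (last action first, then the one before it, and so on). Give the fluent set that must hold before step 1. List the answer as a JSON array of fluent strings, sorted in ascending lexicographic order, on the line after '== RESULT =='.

Regress step by step:
  through step 2 (unload(p1,t1,whs2)): drop {pkg_at(p1,whs2)}, keep {pkg_at(p3,gate), pkg_at(p4,gate)}, require {in(p1,t1), truck_at(t1,whs2)}
    → {in(p1,t1), pkg_at(p3,gate), pkg_at(p4,gate), truck_at(t1,whs2)}
  through step 1 (drive(t1,gate,whs2)): drop {truck_at(t1,whs2)}, keep {in(p1,t1), pkg_at(p3,gate), pkg_at(p4,gate)}, require {truck_at(t1,gate)}
    → {in(p1,t1), pkg_at(p3,gate), pkg_at(p4,gate), truck_at(t1,gate)}

== RESULT ==
["in(p1,t1)", "pkg_at(p3,gate)", "pkg_at(p4,gate)", "truck_at(t1,gate)"]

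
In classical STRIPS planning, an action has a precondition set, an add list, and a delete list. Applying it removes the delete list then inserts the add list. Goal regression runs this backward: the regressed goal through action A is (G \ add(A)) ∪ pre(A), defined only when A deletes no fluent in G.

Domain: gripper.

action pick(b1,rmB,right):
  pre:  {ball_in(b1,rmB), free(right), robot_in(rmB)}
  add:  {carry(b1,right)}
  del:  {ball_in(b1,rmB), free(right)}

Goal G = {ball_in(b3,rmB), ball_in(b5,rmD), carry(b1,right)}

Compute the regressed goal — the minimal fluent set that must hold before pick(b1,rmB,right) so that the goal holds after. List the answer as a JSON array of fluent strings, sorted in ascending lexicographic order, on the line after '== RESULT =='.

Regress:
  G ∩ del = {}  (empty — regression defined)
  G \ add = {ball_in(b3,rmB), ball_in(b5,rmD), carry(b1,right)} \ {carry(b1,right)} = {ball_in(b3,rmB), ball_in(b5,rmD)}
  ∪ pre   = {ball_in(b3,rmB), ball_in(b5,rmD)} ∪ {ball_in(b1,rmB), free(right), robot_in(rmB)}
          = {ball_in(b1,rmB), ball_in(b3,rmB), ball_in(b5,rmD), free(right), robot_in(rmB)}

== RESULT ==
["ball_in(b1,rmB)", "ball_in(b3,rmB)", "ball_in(b5,rmD)", "free(right)", "robot_in(rmB)"]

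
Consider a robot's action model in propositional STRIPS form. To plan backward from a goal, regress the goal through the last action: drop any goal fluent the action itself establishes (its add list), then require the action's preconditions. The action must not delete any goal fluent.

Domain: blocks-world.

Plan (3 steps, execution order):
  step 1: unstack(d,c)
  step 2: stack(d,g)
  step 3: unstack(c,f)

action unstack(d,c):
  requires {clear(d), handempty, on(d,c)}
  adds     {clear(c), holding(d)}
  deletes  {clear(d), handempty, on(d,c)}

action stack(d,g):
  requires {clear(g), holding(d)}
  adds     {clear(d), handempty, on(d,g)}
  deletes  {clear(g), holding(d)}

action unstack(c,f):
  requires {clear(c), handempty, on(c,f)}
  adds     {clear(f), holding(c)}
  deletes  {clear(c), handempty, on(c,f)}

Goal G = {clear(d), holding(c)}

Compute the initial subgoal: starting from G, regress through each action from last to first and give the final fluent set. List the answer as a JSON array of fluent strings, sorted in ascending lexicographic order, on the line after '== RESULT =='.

Regress step by step:
  through step 3 (unstack(c,f)): drop {holding(c)}, keep {clear(d)}, require {clear(c), handempty, on(c,f)}
    → {clear(c), clear(d), handempty, on(c,f)}
  through step 2 (stack(d,g)): drop {clear(d), handempty}, keep {clear(c), on(c,f)}, require {clear(g), holding(d)}
    → {clear(c), clear(g), holding(d), on(c,f)}
  through step 1 (unstack(d,c)): drop {clear(c), holding(d)}, keep {clear(g), on(c,f)}, require {clear(d), handempty, on(d,c)}
    → {clear(d), clear(g), handempty, on(c,f), on(d,c)}

== RESULT ==
["clear(d)", "clear(g)", "handempty", "on(c,f)", "on(d,c)"]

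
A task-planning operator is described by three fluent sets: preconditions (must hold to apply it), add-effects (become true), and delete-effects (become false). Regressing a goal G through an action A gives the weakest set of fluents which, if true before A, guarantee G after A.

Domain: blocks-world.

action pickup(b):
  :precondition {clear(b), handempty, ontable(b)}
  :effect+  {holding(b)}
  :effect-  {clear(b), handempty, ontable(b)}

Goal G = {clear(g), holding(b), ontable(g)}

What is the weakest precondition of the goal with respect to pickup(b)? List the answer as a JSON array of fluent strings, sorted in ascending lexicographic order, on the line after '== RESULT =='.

Regress:
  G ∩ del = {}  (empty — regression defined)
  G \ add = {clear(g), holding(b), ontable(g)} \ {holding(b)} = {clear(g), ontable(g)}
  ∪ pre   = {clear(g), ontable(g)} ∪ {clear(b), handempty, ontable(b)}
          = {clear(b), clear(g), handempty, ontable(b), ontable(g)}

== RESULT ==
["clear(b)", "clear(g)", "handempty", "ontable(b)", "ontable(g)"]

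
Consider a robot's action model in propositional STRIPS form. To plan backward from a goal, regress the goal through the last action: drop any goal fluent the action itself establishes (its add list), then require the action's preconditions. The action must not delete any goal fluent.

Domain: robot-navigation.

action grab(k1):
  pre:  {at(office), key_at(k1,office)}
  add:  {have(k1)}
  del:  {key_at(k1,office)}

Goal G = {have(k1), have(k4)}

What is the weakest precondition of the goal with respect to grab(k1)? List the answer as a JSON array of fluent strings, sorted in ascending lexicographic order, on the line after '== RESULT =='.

Compute (G \ add) ∪ pre:
  G ∩ del = {}  (empty — regression defined)
  G \ add = {have(k1), have(k4)} \ {have(k1)} = {have(k4)}
  ∪ pre   = {have(k4)} ∪ {at(office), key_at(k1,office)}
          = {at(office), have(k4), key_at(k1,office)}

== RESULT ==
["at(office)", "have(k4)", "key_at(k1,office)"]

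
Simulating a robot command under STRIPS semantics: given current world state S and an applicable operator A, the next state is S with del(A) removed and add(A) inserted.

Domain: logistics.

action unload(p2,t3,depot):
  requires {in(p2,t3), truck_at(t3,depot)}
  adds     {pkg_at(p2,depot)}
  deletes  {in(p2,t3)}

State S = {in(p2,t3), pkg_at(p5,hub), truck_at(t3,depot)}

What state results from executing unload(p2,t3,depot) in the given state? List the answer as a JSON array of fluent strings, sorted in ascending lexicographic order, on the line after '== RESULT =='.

Compute (S \ del) ∪ add:
  pre ⊆ S: {in(p2,t3), truck_at(t3,depot)} ⊆ S  — applicable
  S \ del = {pkg_at(p5,hub), truck_at(t3,depot)}
  ∪ add   = {pkg_at(p2,depot), pkg_at(p5,hub), truck_at(t3,depot)}

== RESULT ==
["pkg_at(p2,depot)", "pkg_at(p5,hub)", "truck_at(t3,depot)"]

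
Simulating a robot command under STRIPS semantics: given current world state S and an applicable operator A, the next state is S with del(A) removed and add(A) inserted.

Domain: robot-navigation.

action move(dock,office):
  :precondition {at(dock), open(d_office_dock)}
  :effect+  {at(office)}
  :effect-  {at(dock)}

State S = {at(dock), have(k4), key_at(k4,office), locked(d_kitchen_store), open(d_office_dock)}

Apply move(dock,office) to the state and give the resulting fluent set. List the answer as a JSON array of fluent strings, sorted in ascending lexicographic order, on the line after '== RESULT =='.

Compute (S \ del) ∪ add:
  pre ⊆ S: {at(dock), open(d_office_dock)} ⊆ S  — applicable
  S \ del = {have(k4), key_at(k4,office), locked(d_kitchen_store), open(d_office_dock)}
  ∪ add   = {at(office), have(k4), key_at(k4,office), locked(d_kitchen_store), open(d_office_dock)}

== RESULT ==
["at(office)", "have(k4)", "key_at(k4,office)", "locked(d_kitchen_store)", "open(d_office_dock)"]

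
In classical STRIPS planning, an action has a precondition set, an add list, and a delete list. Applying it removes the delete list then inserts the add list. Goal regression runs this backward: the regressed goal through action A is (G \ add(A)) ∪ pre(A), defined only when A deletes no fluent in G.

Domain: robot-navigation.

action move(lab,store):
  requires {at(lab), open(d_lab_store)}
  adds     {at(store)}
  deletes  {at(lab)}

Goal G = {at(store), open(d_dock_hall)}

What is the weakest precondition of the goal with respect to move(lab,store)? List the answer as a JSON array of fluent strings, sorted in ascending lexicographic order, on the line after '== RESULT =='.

Compute (G \ add) ∪ pre:
  G ∩ del = {}  (empty — regression defined)
  G \ add = {at(store), open(d_dock_hall)} \ {at(store)} = {open(d_dock_hall)}
  ∪ pre   = {open(d_dock_hall)} ∪ {at(lab), open(d_lab_store)}
          = {at(lab), open(d_dock_hall), open(d_lab_store)}

== RESULT ==
["at(lab)", "open(d_dock_hall)", "open(d_lab_store)"]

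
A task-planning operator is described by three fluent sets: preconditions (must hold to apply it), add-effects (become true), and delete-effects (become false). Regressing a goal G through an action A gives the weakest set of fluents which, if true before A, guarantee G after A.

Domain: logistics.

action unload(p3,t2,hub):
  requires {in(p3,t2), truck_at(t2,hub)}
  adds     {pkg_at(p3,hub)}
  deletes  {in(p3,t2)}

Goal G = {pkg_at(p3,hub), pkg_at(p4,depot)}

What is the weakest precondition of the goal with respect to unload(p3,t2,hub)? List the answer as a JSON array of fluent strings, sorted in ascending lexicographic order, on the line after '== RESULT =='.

Compute (G \ add) ∪ pre:
  G ∩ del = {}  (empty — regression defined)
  G \ add = {pkg_at(p3,hub), pkg_at(p4,depot)} \ {pkg_at(p3,hub)} = {pkg_at(p4,depot)}
  ∪ pre   = {pkg_at(p4,depot)} ∪ {in(p3,t2), truck_at(t2,hub)}
          = {in(p3,t2), pkg_at(p4,depot), truck_at(t2,hub)}

== RESULT ==
["in(p3,t2)", "pkg_at(p4,depot)", "truck_at(t2,hub)"]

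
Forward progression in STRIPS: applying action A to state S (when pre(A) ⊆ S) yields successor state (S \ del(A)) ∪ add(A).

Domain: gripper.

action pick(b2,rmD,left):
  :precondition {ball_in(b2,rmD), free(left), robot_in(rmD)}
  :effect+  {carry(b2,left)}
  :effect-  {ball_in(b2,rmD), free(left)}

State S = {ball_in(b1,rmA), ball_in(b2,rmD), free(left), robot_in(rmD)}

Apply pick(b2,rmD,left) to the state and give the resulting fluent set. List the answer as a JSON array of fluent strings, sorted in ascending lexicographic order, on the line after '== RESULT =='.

Progress:
  pre ⊆ S: {ball_in(b2,rmD), free(left), robot_in(rmD)} ⊆ S  — applicable
  S \ del = {ball_in(b1,rmA), robot_in(rmD)}
  ∪ add   = {ball_in(b1,rmA), carry(b2,left), robot_in(rmD)}

== RESULT ==
["ball_in(b1,rmA)", "carry(b2,left)", "robot_in(rmD)"]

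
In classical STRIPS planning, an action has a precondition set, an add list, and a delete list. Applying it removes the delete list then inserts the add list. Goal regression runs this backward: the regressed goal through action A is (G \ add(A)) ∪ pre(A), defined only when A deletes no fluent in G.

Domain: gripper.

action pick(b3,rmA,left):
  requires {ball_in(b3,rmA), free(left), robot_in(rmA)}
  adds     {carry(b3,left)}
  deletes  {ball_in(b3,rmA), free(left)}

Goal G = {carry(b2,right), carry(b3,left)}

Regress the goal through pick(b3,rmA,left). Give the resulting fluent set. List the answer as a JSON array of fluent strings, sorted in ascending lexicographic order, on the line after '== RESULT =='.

Regress:
  G ∩ del = {}  (empty — regression defined)
  G \ add = {carry(b2,right), carry(b3,left)} \ {carry(b3,left)} = {carry(b2,right)}
  ∪ pre   = {carry(b2,right)} ∪ {ball_in(b3,rmA), free(left), robot_in(rmA)}
          = {ball_in(b3,rmA), carry(b2,right), free(left), robot_in(rmA)}

== RESULT ==
["ball_in(b3,rmA)", "carry(b2,right)", "free(left)", "robot_in(rmA)"]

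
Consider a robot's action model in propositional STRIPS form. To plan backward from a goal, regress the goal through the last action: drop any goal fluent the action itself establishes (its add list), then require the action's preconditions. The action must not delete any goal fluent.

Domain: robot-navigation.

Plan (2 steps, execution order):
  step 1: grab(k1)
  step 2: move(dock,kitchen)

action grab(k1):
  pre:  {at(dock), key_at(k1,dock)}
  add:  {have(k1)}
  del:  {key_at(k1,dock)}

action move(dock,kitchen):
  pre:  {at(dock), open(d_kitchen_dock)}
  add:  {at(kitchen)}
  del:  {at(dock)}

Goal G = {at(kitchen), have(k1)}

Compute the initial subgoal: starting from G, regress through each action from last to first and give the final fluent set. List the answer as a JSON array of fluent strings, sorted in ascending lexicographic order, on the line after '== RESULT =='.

Regress step by step:
  through step 2 (move(dock,kitchen)): drop {at(kitchen)}, keep {have(k1)}, require {at(dock), open(d_kitchen_dock)}
    → {at(dock), have(k1), open(d_kitchen_dock)}
  through step 1 (grab(k1)): drop {have(k1)}, keep {at(dock), open(d_kitchen_dock)}, require {at(dock), key_at(k1,dock)}
    → {at(dock), key_at(k1,dock), open(d_kitchen_dock)}

== RESULT ==
["at(dock)", "key_at(k1,dock)", "open(d_kitchen_dock)"]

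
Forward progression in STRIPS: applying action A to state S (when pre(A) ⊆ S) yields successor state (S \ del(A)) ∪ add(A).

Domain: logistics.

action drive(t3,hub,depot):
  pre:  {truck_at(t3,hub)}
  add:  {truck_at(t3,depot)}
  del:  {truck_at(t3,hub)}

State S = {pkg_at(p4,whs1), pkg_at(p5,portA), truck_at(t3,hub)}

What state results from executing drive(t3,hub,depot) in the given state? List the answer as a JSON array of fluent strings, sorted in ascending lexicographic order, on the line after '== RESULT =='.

Compute (S \ del) ∪ add:
  pre ⊆ S: {truck_at(t3,hub)} ⊆ S  — applicable
  S \ del = {pkg_at(p4,whs1), pkg_at(p5,portA)}
  ∪ add   = {pkg_at(p4,whs1), pkg_at(p5,portA), truck_at(t3,depot)}

== RESULT ==
["pkg_at(p4,whs1)", "pkg_at(p5,portA)", "truck_at(t3,depot)"]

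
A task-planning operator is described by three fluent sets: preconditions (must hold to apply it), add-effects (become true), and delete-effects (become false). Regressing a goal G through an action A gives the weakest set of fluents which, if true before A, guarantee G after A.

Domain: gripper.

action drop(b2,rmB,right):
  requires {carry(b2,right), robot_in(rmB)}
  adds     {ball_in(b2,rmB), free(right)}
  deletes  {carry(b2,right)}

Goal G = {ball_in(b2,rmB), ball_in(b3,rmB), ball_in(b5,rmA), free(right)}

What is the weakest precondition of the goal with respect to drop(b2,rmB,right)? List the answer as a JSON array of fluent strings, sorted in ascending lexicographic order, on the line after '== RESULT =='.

Compute (G \ add) ∪ pre:
  G ∩ del = {}  (empty — regression defined)
  G \ add = {ball_in(b2,rmB), ball_in(b3,rmB), ball_in(b5,rmA), free(right)} \ {ball_in(b2,rmB), free(right)} = {ball_in(b3,rmB), ball_in(b5,rmA)}
  ∪ pre   = {ball_in(b3,rmB), ball_in(b5,rmA)} ∪ {carry(b2,right), robot_in(rmB)}
          = {ball_in(b3,rmB), ball_in(b5,rmA), carry(b2,right), robot_in(rmB)}

== RESULT ==
["ball_in(b3,rmB)", "ball_in(b5,rmA)", "carry(b2,right)", "robot_in(rmB)"]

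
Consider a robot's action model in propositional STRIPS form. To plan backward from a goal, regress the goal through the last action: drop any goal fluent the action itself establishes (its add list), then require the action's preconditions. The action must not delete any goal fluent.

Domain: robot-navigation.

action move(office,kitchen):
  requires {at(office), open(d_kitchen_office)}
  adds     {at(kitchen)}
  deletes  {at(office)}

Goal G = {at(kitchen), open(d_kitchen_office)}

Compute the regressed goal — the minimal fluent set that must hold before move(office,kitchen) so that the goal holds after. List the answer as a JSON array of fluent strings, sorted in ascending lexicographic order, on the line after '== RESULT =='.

Compute (G \ add) ∪ pre:
  G ∩ del = {}  (empty — regression defined)
  G \ add = {at(kitchen), open(d_kitchen_office)} \ {at(kitchen)} = {open(d_kitchen_office)}
  ∪ pre   = {open(d_kitchen_office)} ∪ {at(office), open(d_kitchen_office)}
          = {at(office), open(d_kitchen_office)}

== RESULT ==
["at(office)", "open(d_kitchen_office)"]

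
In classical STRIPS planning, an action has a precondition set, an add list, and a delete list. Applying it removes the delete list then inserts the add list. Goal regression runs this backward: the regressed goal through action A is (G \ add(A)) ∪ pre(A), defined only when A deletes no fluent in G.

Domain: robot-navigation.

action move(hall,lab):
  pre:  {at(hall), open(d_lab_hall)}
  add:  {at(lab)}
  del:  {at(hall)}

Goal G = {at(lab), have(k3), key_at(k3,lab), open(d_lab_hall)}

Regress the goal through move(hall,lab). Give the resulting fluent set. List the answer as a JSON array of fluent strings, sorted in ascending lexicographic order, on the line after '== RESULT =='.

Compute (G \ add) ∪ pre:
  G ∩ del = {}  (empty — regression defined)
  G \ add = {at(lab), have(k3), key_at(k3,lab), open(d_lab_hall)} \ {at(lab)} = {have(k3), key_at(k3,lab), open(d_lab_hall)}
  ∪ pre   = {have(k3), key_at(k3,lab), open(d_lab_hall)} ∪ {at(hall), open(d_lab_hall)}
          = {at(hall), have(k3), key_at(k3,lab), open(d_lab_hall)}

== RESULT ==
["at(hall)", "have(k3)", "key_at(k3,lab)", "open(d_lab_hall)"]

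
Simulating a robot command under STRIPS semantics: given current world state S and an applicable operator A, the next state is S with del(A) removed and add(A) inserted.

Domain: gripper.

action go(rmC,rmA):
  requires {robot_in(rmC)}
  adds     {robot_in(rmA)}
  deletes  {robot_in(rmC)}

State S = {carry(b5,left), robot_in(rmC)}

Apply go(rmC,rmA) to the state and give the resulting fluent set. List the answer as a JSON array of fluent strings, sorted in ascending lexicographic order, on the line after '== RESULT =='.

Compute (S \ del) ∪ add:
  pre ⊆ S: {robot_in(rmC)} ⊆ S  — applicable
  S \ del = {carry(b5,left)}
  ∪ add   = {carry(b5,left), robot_in(rmA)}

== RESULT ==
["carry(b5,left)", "robot_in(rmA)"]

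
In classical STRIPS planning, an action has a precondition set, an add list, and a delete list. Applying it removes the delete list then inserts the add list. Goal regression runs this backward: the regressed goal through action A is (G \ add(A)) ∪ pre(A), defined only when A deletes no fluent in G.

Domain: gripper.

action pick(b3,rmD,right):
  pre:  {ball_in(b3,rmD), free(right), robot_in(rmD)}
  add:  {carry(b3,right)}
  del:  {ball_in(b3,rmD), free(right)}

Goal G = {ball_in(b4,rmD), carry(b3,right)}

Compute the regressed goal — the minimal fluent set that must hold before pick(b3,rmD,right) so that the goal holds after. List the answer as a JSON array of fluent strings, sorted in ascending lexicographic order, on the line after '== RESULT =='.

Compute (G \ add) ∪ pre:
  G ∩ del = {}  (empty — regression defined)
  G \ add = {ball_in(b4,rmD), carry(b3,right)} \ {carry(b3,right)} = {ball_in(b4,rmD)}
  ∪ pre   = {ball_in(b4,rmD)} ∪ {ball_in(b3,rmD), free(right), robot_in(rmD)}
          = {ball_in(b3,rmD), ball_in(b4,rmD), free(right), robot_in(rmD)}

== RESULT ==
["ball_in(b3,rmD)", "ball_in(b4,rmD)", "free(right)", "robot_in(rmD)"]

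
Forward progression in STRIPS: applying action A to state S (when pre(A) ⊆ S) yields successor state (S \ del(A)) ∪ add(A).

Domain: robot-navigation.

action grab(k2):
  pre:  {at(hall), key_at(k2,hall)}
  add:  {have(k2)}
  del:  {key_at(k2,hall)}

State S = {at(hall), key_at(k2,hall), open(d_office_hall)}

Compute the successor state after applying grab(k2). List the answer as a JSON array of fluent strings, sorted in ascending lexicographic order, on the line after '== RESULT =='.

Progress:
  pre ⊆ S: {at(hall), key_at(k2,hall)} ⊆ S  — applicable
  S \ del = {at(hall), open(d_office_hall)}
  ∪ add   = {at(hall), have(k2), open(d_office_hall)}

== RESULT ==
["at(hall)", "have(k2)", "open(d_office_hall)"]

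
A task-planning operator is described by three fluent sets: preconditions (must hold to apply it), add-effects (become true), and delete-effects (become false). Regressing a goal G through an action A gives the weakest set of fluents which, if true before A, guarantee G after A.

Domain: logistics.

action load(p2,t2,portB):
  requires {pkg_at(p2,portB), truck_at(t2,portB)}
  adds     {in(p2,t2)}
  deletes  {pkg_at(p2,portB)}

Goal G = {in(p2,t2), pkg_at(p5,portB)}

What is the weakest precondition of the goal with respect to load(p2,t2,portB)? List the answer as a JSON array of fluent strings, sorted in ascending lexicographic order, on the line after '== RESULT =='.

Compute (G \ add) ∪ pre:
  G ∩ del = {}  (empty — regression defined)
  G \ add = {in(p2,t2), pkg_at(p5,portB)} \ {in(p2,t2)} = {pkg_at(p5,portB)}
  ∪ pre   = {pkg_at(p5,portB)} ∪ {pkg_at(p2,portB), truck_at(t2,portB)}
          = {pkg_at(p2,portB), pkg_at(p5,portB), truck_at(t2,portB)}

== RESULT ==
["pkg_at(p2,portB)", "pkg_at(p5,portB)", "truck_at(t2,portB)"]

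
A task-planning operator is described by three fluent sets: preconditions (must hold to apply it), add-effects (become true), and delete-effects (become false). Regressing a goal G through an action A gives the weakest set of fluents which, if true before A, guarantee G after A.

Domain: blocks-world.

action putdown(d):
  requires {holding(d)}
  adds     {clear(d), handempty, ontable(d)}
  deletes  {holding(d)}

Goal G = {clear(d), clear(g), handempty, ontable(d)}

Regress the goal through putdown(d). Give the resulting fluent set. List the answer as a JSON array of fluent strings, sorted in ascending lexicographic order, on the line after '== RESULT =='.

Compute (G \ add) ∪ pre:
  G ∩ del = {}  (empty — regression defined)
  G \ add = {clear(d), clear(g), handempty, ontable(d)} \ {clear(d), handempty, ontable(d)} = {clear(g)}
  ∪ pre   = {clear(g)} ∪ {holding(d)}
          = {clear(g), holding(d)}

== RESULT ==
["clear(g)", "holding(d)"]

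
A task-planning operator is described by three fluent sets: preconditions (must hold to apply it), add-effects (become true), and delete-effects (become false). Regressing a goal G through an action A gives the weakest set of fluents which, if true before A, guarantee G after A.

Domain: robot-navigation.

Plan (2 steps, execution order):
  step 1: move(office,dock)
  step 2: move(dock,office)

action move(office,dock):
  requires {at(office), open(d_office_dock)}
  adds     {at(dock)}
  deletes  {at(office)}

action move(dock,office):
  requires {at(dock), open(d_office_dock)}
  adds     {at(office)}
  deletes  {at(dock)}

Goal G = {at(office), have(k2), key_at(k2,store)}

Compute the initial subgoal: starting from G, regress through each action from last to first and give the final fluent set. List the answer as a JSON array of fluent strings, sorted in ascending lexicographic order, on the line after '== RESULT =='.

Regress step by step:
  through step 2 (move(dock,office)): drop {at(office)}, keep {have(k2), key_at(k2,store)}, require {at(dock), open(d_office_dock)}
    → {at(dock), have(k2), key_at(k2,store), open(d_office_dock)}
  through step 1 (move(office,dock)): drop {at(dock)}, keep {have(k2), key_at(k2,store), open(d_office_dock)}, require {at(office), open(d_office_dock)}
    → {at(office), have(k2), key_at(k2,store), open(d_office_dock)}

== RESULT ==
["at(office)", "have(k2)", "key_at(k2,store)", "open(d_office_dock)"]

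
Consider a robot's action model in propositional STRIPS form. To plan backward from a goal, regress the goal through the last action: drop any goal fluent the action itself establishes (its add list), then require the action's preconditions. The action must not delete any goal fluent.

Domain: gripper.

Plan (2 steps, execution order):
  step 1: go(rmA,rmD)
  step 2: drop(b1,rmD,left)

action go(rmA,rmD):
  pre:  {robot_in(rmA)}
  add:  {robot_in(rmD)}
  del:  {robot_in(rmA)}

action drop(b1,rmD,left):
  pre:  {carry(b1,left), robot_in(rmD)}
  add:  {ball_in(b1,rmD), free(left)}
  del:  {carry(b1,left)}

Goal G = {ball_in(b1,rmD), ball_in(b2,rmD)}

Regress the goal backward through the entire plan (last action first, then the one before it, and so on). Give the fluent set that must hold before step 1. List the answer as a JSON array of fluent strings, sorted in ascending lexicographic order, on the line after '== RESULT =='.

Work backward from the goal:
  through step 2 (drop(b1,rmD,left)): drop {ball_in(b1,rmD)}, keep {ball_in(b2,rmD)}, require {carry(b1,left), robot_in(rmD)}
    → {ball_in(b2,rmD), carry(b1,left), robot_in(rmD)}
  through step 1 (go(rmA,rmD)): drop {robot_in(rmD)}, keep {ball_in(b2,rmD), carry(b1,left)}, require {robot_in(rmA)}
    → {ball_in(b2,rmD), carry(b1,left), robot_in(rmA)}

== RESULT ==
["ball_in(b2,rmD)", "carry(b1,left)", "robot_in(rmA)"]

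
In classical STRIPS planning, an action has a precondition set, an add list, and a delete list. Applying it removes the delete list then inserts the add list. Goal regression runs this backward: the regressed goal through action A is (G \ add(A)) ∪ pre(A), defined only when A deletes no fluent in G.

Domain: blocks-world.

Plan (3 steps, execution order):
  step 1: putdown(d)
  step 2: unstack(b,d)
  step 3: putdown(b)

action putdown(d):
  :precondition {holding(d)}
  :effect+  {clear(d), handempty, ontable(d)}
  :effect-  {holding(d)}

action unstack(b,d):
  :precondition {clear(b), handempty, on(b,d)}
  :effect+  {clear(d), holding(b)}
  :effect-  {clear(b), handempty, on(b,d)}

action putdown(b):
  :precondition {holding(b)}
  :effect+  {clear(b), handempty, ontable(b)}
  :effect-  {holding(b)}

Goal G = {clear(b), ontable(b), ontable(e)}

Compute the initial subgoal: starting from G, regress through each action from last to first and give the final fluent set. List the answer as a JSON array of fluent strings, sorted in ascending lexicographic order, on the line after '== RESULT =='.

Work backward from the goal:
  through step 3 (putdown(b)): drop {clear(b), ontable(b)}, keep {ontable(e)}, require {holding(b)}
    → {holding(b), ontable(e)}
  through step 2 (unstack(b,d)): drop {holding(b)}, keep {ontable(e)}, require {clear(b), handempty, on(b,d)}
    → {clear(b), handempty, on(b,d), ontable(e)}
  through step 1 (putdown(d)): drop {handempty}, keep {clear(b), on(b,d), ontable(e)}, require {holding(d)}
    → {clear(b), holding(d), on(b,d), ontable(e)}

== RESULT ==
["clear(b)", "holding(d)", "on(b,d)", "ontable(e)"]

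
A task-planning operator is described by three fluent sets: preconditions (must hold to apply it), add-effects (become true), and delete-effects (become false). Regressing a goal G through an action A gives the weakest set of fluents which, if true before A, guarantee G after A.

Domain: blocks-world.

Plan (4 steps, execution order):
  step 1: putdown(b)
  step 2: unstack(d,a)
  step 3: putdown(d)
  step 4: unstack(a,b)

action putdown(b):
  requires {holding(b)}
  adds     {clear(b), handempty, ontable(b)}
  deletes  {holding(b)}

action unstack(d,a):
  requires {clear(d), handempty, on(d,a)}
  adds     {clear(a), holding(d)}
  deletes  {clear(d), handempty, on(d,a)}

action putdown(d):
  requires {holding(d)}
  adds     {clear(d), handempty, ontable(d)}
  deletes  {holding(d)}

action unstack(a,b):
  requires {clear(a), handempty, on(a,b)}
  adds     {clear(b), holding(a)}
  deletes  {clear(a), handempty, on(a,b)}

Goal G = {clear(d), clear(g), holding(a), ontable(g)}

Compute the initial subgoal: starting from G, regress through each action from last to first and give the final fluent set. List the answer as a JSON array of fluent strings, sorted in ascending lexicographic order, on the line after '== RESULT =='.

Work backward from the goal:
  through step 4 (unstack(a,b)): drop {holding(a)}, keep {clear(d), clear(g), ontable(g)}, require {clear(a), handempty, on(a,b)}
    → {clear(a), clear(d), clear(g), handempty, on(a,b), ontable(g)}
  through step 3 (putdown(d)): drop {clear(d), handempty}, keep {clear(a), clear(g), on(a,b), ontable(g)}, require {holding(d)}
    → {clear(a), clear(g), holding(d), on(a,b), ontable(g)}
  through step 2 (unstack(d,a)): drop {clear(a), holding(d)}, keep {clear(g), on(a,b), ontable(g)}, require {clear(d), handempty, on(d,a)}
    → {clear(d), clear(g), handempty, on(a,b), on(d,a), ontable(g)}
  through step 1 (putdown(b)): drop {handempty}, keep {clear(d), clear(g), on(a,b), on(d,a), ontable(g)}, require {holding(b)}
    → {clear(d), clear(g), holding(b), on(a,b), on(d,a), ontable(g)}

== RESULT ==
["clear(d)", "clear(g)", "holding(b)", "on(a,b)", "on(d,a)", "ontable(g)"]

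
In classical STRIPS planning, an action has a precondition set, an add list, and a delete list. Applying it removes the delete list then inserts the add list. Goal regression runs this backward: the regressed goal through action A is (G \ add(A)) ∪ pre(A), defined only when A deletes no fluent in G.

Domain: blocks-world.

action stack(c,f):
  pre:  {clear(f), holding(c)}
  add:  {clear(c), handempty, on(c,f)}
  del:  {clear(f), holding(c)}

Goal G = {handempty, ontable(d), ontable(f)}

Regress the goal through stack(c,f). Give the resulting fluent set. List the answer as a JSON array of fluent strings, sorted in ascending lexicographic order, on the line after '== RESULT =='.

Regress:
  G ∩ del = {}  (empty — regression defined)
  G \ add = {handempty, ontable(d), ontable(f)} \ {clear(c), handempty, on(c,f)} = {ontable(d), ontable(f)}
  ∪ pre   = {ontable(d), ontable(f)} ∪ {clear(f), holding(c)}
          = {clear(f), holding(c), ontable(d), ontable(f)}

== RESULT ==
["clear(f)", "holding(c)", "ontable(d)", "ontable(f)"]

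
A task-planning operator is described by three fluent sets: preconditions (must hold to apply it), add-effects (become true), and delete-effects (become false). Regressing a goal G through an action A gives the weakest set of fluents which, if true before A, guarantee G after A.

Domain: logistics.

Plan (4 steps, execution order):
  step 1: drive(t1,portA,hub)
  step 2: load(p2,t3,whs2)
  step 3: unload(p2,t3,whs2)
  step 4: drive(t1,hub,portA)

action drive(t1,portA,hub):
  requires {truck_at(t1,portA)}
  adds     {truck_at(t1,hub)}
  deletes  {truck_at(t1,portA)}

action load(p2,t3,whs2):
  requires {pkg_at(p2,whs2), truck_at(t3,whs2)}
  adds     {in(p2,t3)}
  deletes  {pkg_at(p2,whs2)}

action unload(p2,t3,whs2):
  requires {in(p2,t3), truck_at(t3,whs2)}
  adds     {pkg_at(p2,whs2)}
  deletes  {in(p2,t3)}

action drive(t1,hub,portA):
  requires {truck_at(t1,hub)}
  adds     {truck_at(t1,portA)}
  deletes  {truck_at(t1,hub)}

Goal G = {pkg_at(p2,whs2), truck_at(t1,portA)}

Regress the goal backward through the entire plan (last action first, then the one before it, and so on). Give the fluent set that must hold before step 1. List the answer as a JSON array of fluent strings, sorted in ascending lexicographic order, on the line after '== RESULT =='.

Regress step by step:
  through step 4 (drive(t1,hub,portA)): drop {truck_at(t1,portA)}, keep {pkg_at(p2,whs2)}, require {truck_at(t1,hub)}
    → {pkg_at(p2,whs2), truck_at(t1,hub)}
  through step 3 (unload(p2,t3,whs2)): drop {pkg_at(p2,whs2)}, keep {truck_at(t1,hub)}, require {in(p2,t3), truck_at(t3,whs2)}
    → {in(p2,t3), truck_at(t1,hub), truck_at(t3,whs2)}
  through step 2 (load(p2,t3,whs2)): drop {in(p2,t3)}, keep {truck_at(t1,hub), truck_at(t3,whs2)}, require {pkg_at(p2,whs2), truck_at(t3,whs2)}
    → {pkg_at(p2,whs2), truck_at(t1,hub), truck_at(t3,whs2)}
  through step 1 (drive(t1,portA,hub)): drop {truck_at(t1,hub)}, keep {pkg_at(p2,whs2), truck_at(t3,whs2)}, require {truck_at(t1,portA)}
    → {pkg_at(p2,whs2), truck_at(t1,portA), truck_at(t3,whs2)}

== RESULT ==
["pkg_at(p2,whs2)", "truck_at(t1,portA)", "truck_at(t3,whs2)"]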